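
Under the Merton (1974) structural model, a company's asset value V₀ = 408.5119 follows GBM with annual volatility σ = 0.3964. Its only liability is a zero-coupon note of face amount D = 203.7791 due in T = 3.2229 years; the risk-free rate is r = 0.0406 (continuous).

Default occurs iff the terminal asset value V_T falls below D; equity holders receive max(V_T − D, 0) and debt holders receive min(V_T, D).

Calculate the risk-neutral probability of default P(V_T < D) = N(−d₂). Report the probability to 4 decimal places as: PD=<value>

Apply the equity-as-call identities (strike 203.7791, horizon 3.2229 years):
d₁ = [ln(V₀/D) + (r + σ²/2)T] / (σ√T)
   = [ln(408.5119/203.7791) + (0.0406 + 0.5·0.3964²)·3.2229] / (0.3964·√3.2229)
   = [0.695484 + 0.384062] / 0.711635 = 1.516995
d₂ = d₁ − σ√T = 1.516995 − 0.711635 = 0.805360
risk-neutral PD = N(−d₂) = N(-0.805360) = 0.210306

PD=0.2103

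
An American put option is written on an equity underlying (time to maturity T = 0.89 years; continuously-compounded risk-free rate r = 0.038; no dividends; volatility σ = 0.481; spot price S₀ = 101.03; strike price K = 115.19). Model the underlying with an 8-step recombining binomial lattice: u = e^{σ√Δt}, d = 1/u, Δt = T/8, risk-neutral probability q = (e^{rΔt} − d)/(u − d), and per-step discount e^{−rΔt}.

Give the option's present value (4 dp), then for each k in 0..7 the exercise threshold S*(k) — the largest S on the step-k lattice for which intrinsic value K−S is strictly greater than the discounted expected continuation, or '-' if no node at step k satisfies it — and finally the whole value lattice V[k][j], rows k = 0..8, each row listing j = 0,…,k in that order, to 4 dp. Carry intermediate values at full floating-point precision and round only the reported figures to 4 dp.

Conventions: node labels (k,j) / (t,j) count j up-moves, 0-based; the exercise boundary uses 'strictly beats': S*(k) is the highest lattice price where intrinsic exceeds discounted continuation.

price = 25.7922
boundary = - - - 62.4344 53.1801 62.4344 73.2993 86.0548
tree:
25.7922
33.7849 17.1224
42.9228 23.9114 9.7155
52.7556 32.3572 14.7201 4.2294
62.0099 42.2026 21.6830 7.0979 1.0729
69.8926 52.7556 30.8287 11.6924 2.0449 0.0000
76.6068 62.0099 41.8907 18.7859 3.8977 0.0000 0.0000
82.3258 69.8926 52.7556 29.1352 7.4291 0.0000 0.0000 0.0000
87.1971 76.6068 62.0099 41.8907 14.1600 0.0000 0.0000 0.0000 0.0000

Δt=0.11125, u=1.17402, d=0.85177, q=0.47312, disc=e^(-rΔt)=0.99578
k=8 terminal: V=max(K-S,0) → 87.1971 76.6068 62.0099 41.8907 14.1600 0.0000 0.0000 0.0000 0.0000
k=7: j=0 S=32.8642 intr=82.3258 cont=81.8399 V=82.3258[EX]; j=1 S=45.2974 intr=69.8926 cont=69.4066 V=69.8926[EX]; j=2 S=62.4344 intr=52.7556 cont=52.2696 V=52.7556[EX]; j=3 S=86.0548 intr=29.1352 cont=28.6493 V=29.1352[EX]; j=4 S=118.6112 intr=0.0000 cont=7.4291 V=7.4291[hold]; j=5 S=163.4845 intr=0.0000 cont=0.0000 V=0.0000[hold]; j=6 S=225.3343 intr=0.0000 cont=0.0000 V=0.0000[hold]; j=7 S=310.5833 intr=0.0000 cont=0.0000 V=0.0000[hold]  S*(7)=86.0548
k=6: j=0 S=38.5832 intr=76.6068 cont=76.1209 V=76.6068[EX]; j=1 S=53.1801 intr=62.0099 cont=61.5240 V=62.0099[EX]; j=2 S=73.2993 intr=41.8907 cont=41.4048 V=41.8907[EX]; j=3 S=101.0300 intr=14.1600 cont=18.7859 V=18.7859[hold]; j=4 S=139.2519 intr=0.0000 cont=3.8977 V=3.8977[hold]; j=5 S=191.9340 intr=0.0000 cont=0.0000 V=0.0000[hold]; j=6 S=264.5469 intr=0.0000 cont=0.0000 V=0.0000[hold]  S*(6)=73.2993
k=5: j=0 S=45.2974 intr=69.8926 cont=69.4066 V=69.8926[EX]; j=1 S=62.4344 intr=52.7556 cont=52.2696 V=52.7556[EX]; j=2 S=86.0548 intr=29.1352 cont=30.8287 V=30.8287[hold]; j=3 S=118.6112 intr=0.0000 cont=11.6924 V=11.6924[hold]; j=4 S=163.4845 intr=0.0000 cont=2.0449 V=2.0449[hold]; j=5 S=225.3343 intr=0.0000 cont=0.0000 V=0.0000[hold]  S*(5)=62.4344
k=4: j=0 S=53.1801 intr=62.0099 cont=61.5240 V=62.0099[EX]; j=1 S=73.2993 intr=41.8907 cont=42.2026 V=42.2026[hold]; j=2 S=101.0300 intr=14.1600 cont=21.6830 V=21.6830[hold]; j=3 S=139.2519 intr=0.0000 cont=7.0979 V=7.0979[hold]; j=4 S=191.9340 intr=0.0000 cont=1.0729 V=1.0729[hold]  S*(4)=53.1801
k=3: j=0 S=62.4344 intr=52.7556 cont=52.4166 V=52.7556[EX]; j=1 S=86.0548 intr=29.1352 cont=32.3572 V=32.3572[hold]; j=2 S=118.6112 intr=0.0000 cont=14.7201 V=14.7201[hold]; j=3 S=163.4845 intr=0.0000 cont=4.2294 V=4.2294[hold]  S*(3)=62.4344
k=2: j=0 S=73.2993 intr=41.8907 cont=42.9228 V=42.9228[hold]; j=1 S=101.0300 intr=14.1600 cont=23.9114 V=23.9114[hold]; j=2 S=139.2519 intr=0.0000 cont=9.7155 V=9.7155[hold]  S*(2)=-
k=1: j=0 S=86.0548 intr=29.1352 cont=33.7849 V=33.7849[hold]; j=1 S=118.6112 intr=0.0000 cont=17.1224 V=17.1224[hold]  S*(1)=-
k=0: j=0 S=101.0300 intr=14.1600 cont=25.7922 V=25.7922[hold]  S*(0)=-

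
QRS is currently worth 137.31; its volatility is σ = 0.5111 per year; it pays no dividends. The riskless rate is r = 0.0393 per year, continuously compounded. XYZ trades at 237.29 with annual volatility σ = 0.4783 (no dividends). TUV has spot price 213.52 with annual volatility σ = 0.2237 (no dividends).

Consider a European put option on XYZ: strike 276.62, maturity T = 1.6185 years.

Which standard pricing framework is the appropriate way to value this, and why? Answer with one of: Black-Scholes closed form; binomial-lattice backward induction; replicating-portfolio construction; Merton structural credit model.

Key observation: a European-exercise option on XYZ struck at 276.62 — a GBM underlying with constant parameters — admits an analytic price: the data contain no early exercise, no discrete tree, no debt structure.

framework: Black-Scholes closed form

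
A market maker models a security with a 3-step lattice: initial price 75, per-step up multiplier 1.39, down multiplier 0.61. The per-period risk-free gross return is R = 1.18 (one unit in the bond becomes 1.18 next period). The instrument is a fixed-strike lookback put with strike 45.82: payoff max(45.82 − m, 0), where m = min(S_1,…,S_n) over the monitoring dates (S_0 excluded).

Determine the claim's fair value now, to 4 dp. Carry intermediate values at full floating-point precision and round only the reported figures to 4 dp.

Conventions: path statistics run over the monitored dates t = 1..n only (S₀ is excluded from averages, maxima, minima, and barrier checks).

price = 1.3788

Under the martingale measure an up-move has probability p* = 0.7308; value the claim as the probability-weighted average of per-path payoffs, discounted 3 periods at R = 1.18.
Enumerate all 2^3 = 8 price paths (U = up ×1.39, D = down ×0.61); each path with k up-moves has probability p*^k·(1−p*)^(3−k).
DDD: m=17.0236, payoff=28.7964, prob=0.019515
UDD: m=38.7914, payoff=7.0286, prob=0.052970
DUD: m=38.7914, payoff=7.0286, prob=0.052970
UUD: m=88.3936, payoff=0.0000, prob=0.143776
DDU: m=27.9075, payoff=17.9125, prob=0.052970
UDU: m=63.5925, payoff=0.0000, prob=0.143776
DUU: m=45.7500, payoff=0.0700, prob=0.143776
UUU: m=104.2500, payoff=0.0000, prob=0.390248
Price = Σ prob·payoff / R^3 = 2.265465 / 1.643032 = 1.3788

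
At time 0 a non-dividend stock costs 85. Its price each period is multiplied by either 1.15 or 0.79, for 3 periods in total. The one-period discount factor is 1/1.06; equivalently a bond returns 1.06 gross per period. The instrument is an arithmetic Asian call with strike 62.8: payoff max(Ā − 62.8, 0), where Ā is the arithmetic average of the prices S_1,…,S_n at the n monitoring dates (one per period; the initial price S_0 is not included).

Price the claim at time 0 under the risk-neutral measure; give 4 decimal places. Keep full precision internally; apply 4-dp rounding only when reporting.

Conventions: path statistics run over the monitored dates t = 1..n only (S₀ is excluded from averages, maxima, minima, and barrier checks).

price = 27.7607

With p* = (R−d)/(u−d) = 0.7500, sum probability × payoff across the paths and divide by R^3.
Enumerate all 2^3 = 8 price paths (U = up ×1.15, D = down ×0.79); each path with k up-moves has probability p*^k·(1−p*)^(3−k).
DDD: Ā=54.0356, payoff=0.0000, prob=0.015625
UDD: Ā=78.6594, payoff=15.8594, prob=0.046875
DUD: Ā=68.4594, payoff=5.6594, prob=0.046875
UUD: Ā=99.6561, payoff=36.8561, prob=0.140625
DDU: Ā=60.4014, payoff=0.0000, prob=0.046875
UDU: Ā=87.9261, payoff=25.1261, prob=0.140625
DUU: Ā=77.7261, payoff=14.9261, prob=0.140625
UUU: Ā=113.1456, payoff=50.3456, prob=0.421875
Price = Σ prob·payoff / R^3 = 33.063497 / 1.191016 = 27.7607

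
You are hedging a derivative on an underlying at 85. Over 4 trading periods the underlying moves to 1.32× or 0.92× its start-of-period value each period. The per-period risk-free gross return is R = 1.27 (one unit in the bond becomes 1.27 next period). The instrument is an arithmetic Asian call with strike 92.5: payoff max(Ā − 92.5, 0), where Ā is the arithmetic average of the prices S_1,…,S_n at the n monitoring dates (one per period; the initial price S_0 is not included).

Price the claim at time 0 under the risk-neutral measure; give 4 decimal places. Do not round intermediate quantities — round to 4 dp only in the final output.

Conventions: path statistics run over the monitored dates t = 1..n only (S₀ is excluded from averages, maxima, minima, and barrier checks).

Under the martingale measure an up-move has probability p* = 0.8750; value the claim as the probability-weighted average of per-path payoffs, discounted 4 periods at R = 1.27.
Enumerate all 2^4 = 16 price paths (U = up ×1.32, D = down ×0.92); each path with k up-moves has probability p*^k·(1−p*)^(4−k).
DDDD: Ā=69.3065, payoff=0.0000, prob=0.000244
UDDD: Ā=99.4397, payoff=6.9397, prob=0.001709
DUDD: Ā=90.9397, payoff=0.0000, prob=0.001709
UUDD: Ā=130.4787, payoff=37.9787, prob=0.011963
DDUD: Ā=83.1197, payoff=0.0000, prob=0.001709
UDUD: Ā=119.2587, payoff=26.7587, prob=0.011963
DUUD: Ā=110.7587, payoff=18.2587, prob=0.011963
UUUD: Ā=158.9147, payoff=66.4147, prob=0.083740
DDDU: Ā=75.9253, payoff=0.0000, prob=0.001709
UDDU: Ā=108.9363, payoff=16.4363, prob=0.011963
DUDU: Ā=100.4363, payoff=7.9363, prob=0.011963
UUDU: Ā=144.1043, payoff=51.6043, prob=0.083740
DDUU: Ā=92.6163, payoff=0.1163, prob=0.011963
UDUU: Ā=132.8843, payoff=40.3843, prob=0.083740
DUUU: Ā=124.3843, payoff=31.8843, prob=0.083740
UUUU: Ā=178.4644, payoff=85.9644, prob=0.586182
Price = Σ prob·payoff / R^4 = 67.623186 / 2.601446 = 25.9945

price = 25.9945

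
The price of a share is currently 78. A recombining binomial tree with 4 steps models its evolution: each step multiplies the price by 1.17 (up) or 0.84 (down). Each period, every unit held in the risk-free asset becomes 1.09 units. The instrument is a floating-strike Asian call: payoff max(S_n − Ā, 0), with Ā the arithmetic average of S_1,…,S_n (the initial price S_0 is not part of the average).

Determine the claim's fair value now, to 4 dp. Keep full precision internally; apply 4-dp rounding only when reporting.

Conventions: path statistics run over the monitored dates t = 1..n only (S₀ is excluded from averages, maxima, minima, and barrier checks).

price = 10.2230

No-arbitrage gives p* = (R−d)/(u−d) = 0.7576: enumerate every path, weight its payoff by its p*-probability, and discount by R^4.
Enumerate all 2^4 = 16 price paths (U = up ×1.17, D = down ×0.84); each path with k up-moves has probability p*^k·(1−p*)^(4−k).
DDDD: Ā=51.4054, payoff=0.0000, prob=0.003454
UDDD: Ā=71.6004, payoff=0.0000, prob=0.010793
DUDD: Ā=65.1654, payoff=0.0000, prob=0.010793
UUDD: Ā=90.7661, payoff=0.0000, prob=0.033729
DDUD: Ā=59.7600, payoff=0.0000, prob=0.010793
UDUD: Ā=83.2372, payoff=0.0000, prob=0.033729
DUUD: Ā=76.8022, payoff=0.0000, prob=0.033729
UUUD: Ā=106.9744, payoff=0.0000, prob=0.105403
DDDU: Ā=55.2195, payoff=0.0000, prob=0.010793
UDDU: Ā=76.9128, payoff=0.0000, prob=0.033729
DUDU: Ā=70.4778, payoff=4.8620, prob=0.033729
UUDU: Ā=98.1656, payoff=6.7721, prob=0.105403
DDUU: Ā=65.0724, payoff=10.2674, prob=0.033729
UDUU: Ā=90.6366, payoff=14.3011, prob=0.105403
DUUU: Ā=84.2016, payoff=20.7361, prob=0.105403
UUUU: Ā=117.2808, payoff=28.8824, prob=0.329385
Price = Σ prob·payoff / R^4 = 14.430580 / 1.411582 = 10.2230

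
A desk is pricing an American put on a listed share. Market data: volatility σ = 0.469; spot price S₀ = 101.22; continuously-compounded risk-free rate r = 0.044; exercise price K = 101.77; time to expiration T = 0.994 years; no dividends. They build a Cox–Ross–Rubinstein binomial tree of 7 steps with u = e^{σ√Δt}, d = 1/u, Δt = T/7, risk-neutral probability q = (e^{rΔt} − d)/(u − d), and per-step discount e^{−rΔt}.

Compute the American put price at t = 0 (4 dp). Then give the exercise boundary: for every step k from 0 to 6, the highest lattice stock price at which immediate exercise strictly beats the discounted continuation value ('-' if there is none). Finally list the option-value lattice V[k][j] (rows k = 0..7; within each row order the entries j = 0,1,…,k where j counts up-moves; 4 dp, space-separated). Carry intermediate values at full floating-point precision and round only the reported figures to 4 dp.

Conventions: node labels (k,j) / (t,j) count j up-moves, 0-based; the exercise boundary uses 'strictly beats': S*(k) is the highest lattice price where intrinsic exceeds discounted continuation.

Δt=0.14200  u=1.19331  d=0.83800  q=0.47357  discount=0.99377
step 7 (expiry): payoffs max(K−S,0) = 72.3943 59.9392 42.2032 16.9473 0.0000 0.0000 0.0000 0.0000
step 6: (k=6,j=0): S=35.0544, K−S=66.7156, hold=66.0818 ⇒ V=66.7156 exercise | (k=6,j=1): S=49.9172, K−S=51.8528, hold=51.2189 ⇒ V=51.8528 exercise | (k=6,j=2): S=71.0818, K−S=30.6882, hold=30.0544 ⇒ V=30.6882 exercise | (k=6,j=3): S=101.2200, K−S=0.5500, hold=8.8660 ⇒ V=8.8660 continue | (k=6,j=4): S=144.1367, K−S=0.0000, hold=0.0000 ⇒ V=0.0000 continue | (k=6,j=5): S=205.2497, K−S=0.0000, hold=0.0000 ⇒ V=0.0000 continue | (k=6,j=6): S=292.2743, K−S=0.0000, hold=0.0000 ⇒ V=0.0000 continue  boundary S*=71.0818
step 5: (k=5,j=0): S=41.8308, K−S=59.9392, hold=59.3053 ⇒ V=59.9392 exercise | (k=5,j=1): S=59.5668, K−S=42.2032, hold=41.5693 ⇒ V=42.2032 exercise | (k=5,j=2): S=84.8227, K−S=16.9473, hold=20.2271 ⇒ V=20.2271 continue | (k=5,j=3): S=120.7871, K−S=0.0000, hold=4.6382 ⇒ V=4.6382 continue | (k=5,j=4): S=172.0000, K−S=0.0000, hold=0.0000 ⇒ V=0.0000 continue | (k=5,j=5): S=244.9270, K−S=0.0000, hold=0.0000 ⇒ V=0.0000 continue  boundary S*=59.5668
step 4: (k=4,j=0): S=49.9172, K−S=51.8528, hold=51.2189 ⇒ V=51.8528 exercise | (k=4,j=1): S=71.0818, K−S=30.6882, hold=31.5979 ⇒ V=31.5979 continue | (k=4,j=2): S=101.2200, K−S=0.5500, hold=12.7646 ⇒ V=12.7646 continue | (k=4,j=3): S=144.1367, K−S=0.0000, hold=2.4265 ⇒ V=2.4265 continue | (k=4,j=4): S=205.2497, K−S=0.0000, hold=0.0000 ⇒ V=0.0000 continue  boundary S*=49.9172
step 3: (k=3,j=0): S=59.5668, K−S=42.2032, hold=41.9974 ⇒ V=42.2032 exercise | (k=3,j=1): S=84.8227, K−S=16.9473, hold=22.5377 ⇒ V=22.5377 continue | (k=3,j=2): S=120.7871, K−S=0.0000, hold=7.8198 ⇒ V=7.8198 continue | (k=3,j=3): S=172.0000, K−S=0.0000, hold=1.2694 ⇒ V=1.2694 continue  boundary S*=59.5668
step 2: (k=2,j=0): S=71.0818, K−S=30.6882, hold=32.6854 ⇒ V=32.6854 continue | (k=2,j=1): S=101.2200, K−S=0.5500, hold=15.4708 ⇒ V=15.4708 continue | (k=2,j=2): S=144.1367, K−S=0.0000, hold=4.6883 ⇒ V=4.6883 continue  boundary S*=-
step 1: (k=1,j=0): S=84.8227, K−S=16.9473, hold=24.3802 ⇒ V=24.3802 continue | (k=1,j=1): S=120.7871, K−S=0.0000, hold=10.3000 ⇒ V=10.3000 continue  boundary S*=-
step 0: (k=0,j=0): S=101.2200, K−S=0.5500, hold=17.6019 ⇒ V=17.6019 continue  boundary S*=-

price = 17.6019
boundary = - - - 59.5668 49.9172 59.5668 71.0818
tree:
17.6019
24.3802 10.3000
32.6854 15.4708 4.6883
42.2032 22.5377 7.8198 1.2694
51.8528 31.5979 12.7646 2.4265 0.0000
59.9392 42.2032 20.2271 4.6382 0.0000 0.0000
66.7156 51.8528 30.6882 8.8660 0.0000 0.0000 0.0000
72.3943 59.9392 42.2032 16.9473 0.0000 0.0000 0.0000 0.0000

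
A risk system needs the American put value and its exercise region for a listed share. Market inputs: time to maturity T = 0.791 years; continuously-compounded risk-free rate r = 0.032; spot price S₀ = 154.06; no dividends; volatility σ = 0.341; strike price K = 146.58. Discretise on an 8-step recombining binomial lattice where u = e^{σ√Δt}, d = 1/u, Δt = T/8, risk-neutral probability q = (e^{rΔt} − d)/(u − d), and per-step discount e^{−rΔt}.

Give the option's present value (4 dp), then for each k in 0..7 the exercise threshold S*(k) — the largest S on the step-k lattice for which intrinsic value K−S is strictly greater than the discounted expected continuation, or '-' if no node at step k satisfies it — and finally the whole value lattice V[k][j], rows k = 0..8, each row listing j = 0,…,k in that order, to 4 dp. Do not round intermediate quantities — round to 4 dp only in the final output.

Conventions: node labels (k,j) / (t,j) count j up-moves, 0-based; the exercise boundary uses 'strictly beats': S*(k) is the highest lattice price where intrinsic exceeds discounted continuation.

Δt=0.09888  u=1.11319  d=0.89832  q=0.48797  discount=0.99684
step 8 (expiry): payoffs max(K−S,0) = 81.2443 65.6172 46.2524 22.2560 0.0000 0.0000 0.0000 0.0000 0.0000
step 7: (k=7,j=0): S=72.7308, K−S=73.8492, hold=73.3862 ⇒ V=73.8492 exercise | (k=7,j=1): S=90.1266, K−S=56.4534, hold=55.9904 ⇒ V=56.4534 exercise | (k=7,j=2): S=111.6832, K−S=34.8968, hold=34.4338 ⇒ V=34.8968 exercise | (k=7,j=3): S=138.3957, K−S=8.1843, hold=11.3598 ⇒ V=11.3598 continue | (k=7,j=4): S=171.4973, K−S=0.0000, hold=0.0000 ⇒ V=0.0000 continue | (k=7,j=5): S=212.5162, K−S=0.0000, hold=0.0000 ⇒ V=0.0000 continue | (k=7,j=6): S=263.3461, K−S=0.0000, hold=0.0000 ⇒ V=0.0000 continue | (k=7,j=7): S=326.3335, K−S=0.0000, hold=0.0000 ⇒ V=0.0000 continue  boundary S*=111.6832
step 6: (k=6,j=0): S=80.9628, K−S=65.6172, hold=65.1542 ⇒ V=65.6172 exercise | (k=6,j=1): S=100.3276, K−S=46.2524, hold=45.7894 ⇒ V=46.2524 exercise | (k=6,j=2): S=124.3240, K−S=22.2560, hold=23.3375 ⇒ V=23.3375 continue | (k=6,j=3): S=154.0600, K−S=0.0000, hold=5.7982 ⇒ V=5.7982 continue | (k=6,j=4): S=190.9082, K−S=0.0000, hold=0.0000 ⇒ V=0.0000 continue | (k=6,j=5): S=236.5699, K−S=0.0000, hold=0.0000 ⇒ V=0.0000 continue | (k=6,j=6): S=293.1529, K−S=0.0000, hold=0.0000 ⇒ V=0.0000 continue  boundary S*=100.3276
step 5: (k=5,j=0): S=90.1266, K−S=56.4534, hold=55.9904 ⇒ V=56.4534 exercise | (k=5,j=1): S=111.6832, K−S=34.8968, hold=34.9599 ⇒ V=34.9599 continue | (k=5,j=2): S=138.3957, K−S=8.1843, hold=14.7322 ⇒ V=14.7322 continue | (k=5,j=3): S=171.4973, K−S=0.0000, hold=2.9595 ⇒ V=2.9595 continue | (k=5,j=4): S=212.5162, K−S=0.0000, hold=0.0000 ⇒ V=0.0000 continue | (k=5,j=5): S=263.3461, K−S=0.0000, hold=0.0000 ⇒ V=0.0000 continue  boundary S*=90.1266
step 4: (k=4,j=0): S=100.3276, K−S=46.2524, hold=45.8201 ⇒ V=46.2524 exercise | (k=4,j=1): S=124.3240, K−S=22.2560, hold=25.0102 ⇒ V=25.0102 continue | (k=4,j=2): S=154.0600, K−S=0.0000, hold=8.9591 ⇒ V=8.9591 continue | (k=4,j=3): S=190.9082, K−S=0.0000, hold=1.5106 ⇒ V=1.5106 continue | (k=4,j=4): S=236.5699, K−S=0.0000, hold=0.0000 ⇒ V=0.0000 continue  boundary S*=100.3276
step 3: (k=3,j=0): S=111.6832, K−S=34.8968, hold=35.7735 ⇒ V=35.7735 continue | (k=3,j=1): S=138.3957, K−S=8.1843, hold=17.1235 ⇒ V=17.1235 continue | (k=3,j=2): S=171.4973, K−S=0.0000, hold=5.3076 ⇒ V=5.3076 continue | (k=3,j=3): S=212.5162, K−S=0.0000, hold=0.7710 ⇒ V=0.7710 continue  boundary S*=-
step 2: (k=2,j=0): S=124.3240, K−S=22.2560, hold=26.5886 ⇒ V=26.5886 continue | (k=2,j=1): S=154.0600, K−S=0.0000, hold=11.3218 ⇒ V=11.3218 continue | (k=2,j=2): S=190.9082, K−S=0.0000, hold=3.0841 ⇒ V=3.0841 continue  boundary S*=-
step 1: (k=1,j=0): S=138.3957, K−S=8.1843, hold=19.0785 ⇒ V=19.0785 continue | (k=1,j=1): S=171.4973, K−S=0.0000, hold=7.2790 ⇒ V=7.2790 continue  boundary S*=-
step 0: (k=0,j=0): S=154.0600, K−S=0.0000, hold=13.2786 ⇒ V=13.2786 continue  boundary S*=-

price = 13.2786
boundary = - - - - 100.3276 90.1266 100.3276 111.6832
tree:
13.2786
19.0785 7.2790
26.5886 11.3218 3.0841
35.7735 17.1235 5.3076 0.7710
46.2524 25.0102 8.9591 1.5106 0.0000
56.4534 34.9599 14.7322 2.9595 0.0000 0.0000
65.6172 46.2524 23.3375 5.7982 0.0000 0.0000 0.0000
73.8492 56.4534 34.8968 11.3598 0.0000 0.0000 0.0000 0.0000
81.2443 65.6172 46.2524 22.2560 0.0000 0.0000 0.0000 0.0000 0.0000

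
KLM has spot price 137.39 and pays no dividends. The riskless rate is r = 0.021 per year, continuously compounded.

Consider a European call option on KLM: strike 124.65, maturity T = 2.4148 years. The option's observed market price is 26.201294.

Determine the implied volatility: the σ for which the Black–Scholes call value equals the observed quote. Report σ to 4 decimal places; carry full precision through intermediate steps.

sigma = 0.1886

At σ = 0.1886 the Black–Scholes value reproduces the quote:
σ√T = 0.1886·√2.4148 = 0.293077
d₁ = (ln(S/K) + (r+σ²/2)T) / (σ√T) = (ln(137.39/124.65) + (0.021+0.1886²/2)·2.4148) / 0.293077 = (0.097314 + 0.093658) / 0.293077 = 0.651609
d₂ = d₁ − σ√T = 0.651609 − 0.293077 = 0.358531
e^{−rT} = 0.950554
N(d₁) = 0.742673,  N(d₂) = 0.640027
V = S·N(d₁) − K·e^{−rT}·N(d₂) = 102.035868 − 75.834574 = 26.201294 (the quoted price), and the Black–Scholes price is strictly increasing in σ, so σ is unique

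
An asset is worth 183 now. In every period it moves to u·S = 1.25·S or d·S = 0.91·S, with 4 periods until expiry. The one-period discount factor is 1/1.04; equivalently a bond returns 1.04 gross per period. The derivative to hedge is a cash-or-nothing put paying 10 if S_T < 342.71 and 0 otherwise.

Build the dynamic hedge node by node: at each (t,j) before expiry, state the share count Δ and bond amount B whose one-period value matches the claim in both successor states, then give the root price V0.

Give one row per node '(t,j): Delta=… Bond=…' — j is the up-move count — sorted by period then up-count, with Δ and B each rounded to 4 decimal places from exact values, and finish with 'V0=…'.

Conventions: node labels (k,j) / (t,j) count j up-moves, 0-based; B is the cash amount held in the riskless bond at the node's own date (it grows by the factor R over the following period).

Since d<R<u, set p* = (R−d)/(u−d) = 0.3824; price each node as the discounted p*-expectation of its children.
Payoffs at expiry: V(4,0)=10.0000, V(4,1)=10.0000, V(4,2)=10.0000, V(4,3)=10.0000, V(4,4)=0.0000
  t=3,j=0: stock 137.9035 → up 172.3794 (V=10.0000), down 125.4922 (V=10.0000). Price 9.6154; hedge Δ=0.0000, bond B=9.6154.
  t=3,j=1: stock 189.4279 → up 236.7848 (V=10.0000), down 172.3794 (V=10.0000). Price 9.6154; hedge Δ=0.0000, bond B=9.6154.
  t=3,j=2: stock 260.2031 → up 325.2539 (V=10.0000), down 236.7848 (V=10.0000). Price 9.6154; hedge Δ=0.0000, bond B=9.6154.
  t=3,j=3: stock 357.4219 → up 446.7773 (V=0.0000), down 325.2539 (V=10.0000). Price 5.9389; hedge Δ=-0.0823, bond B=35.3507.
  t=2,j=0: stock 151.5423 → up 189.4279 (V=9.6154), down 137.9035 (V=9.6154). Price 9.2456; hedge Δ=0.0000, bond B=9.2456.
  t=2,j=1: stock 208.1625 → up 260.2031 (V=9.6154), down 189.4279 (V=9.6154). Price 9.2456; hedge Δ=0.0000, bond B=9.2456.
  t=2,j=2: stock 285.9375 → up 357.4219 (V=5.9389), down 260.2031 (V=9.6154). Price 7.8939; hedge Δ=-0.0378, bond B=18.7071.
  t=1,j=0: stock 166.5300 → up 208.1625 (V=9.2456), down 151.5423 (V=9.2456). Price 8.8900; hedge Δ=0.0000, bond B=8.8900.
  t=1,j=1: stock 228.7500 → up 285.9375 (V=7.8939), down 208.1625 (V=9.2456). Price 8.3930; hedge Δ=-0.0174, bond B=12.3685.
  t=0,j=0: stock 183.0000 → up 228.7500 (V=8.3930), down 166.5300 (V=8.8900). Price 8.3653; hedge Δ=-0.0080, bond B=9.8269.
Verification: the root portfolio costs Δ(0,0)·S0 + B(0,0) = 8.3653, matching V0.

(0,0): Delta=-0.0080 Bond=9.8269
(1,0): Delta=0.0000 Bond=8.8900
(1,1): Delta=-0.0174 Bond=12.3685
(2,0): Delta=0.0000 Bond=9.2456
(2,1): Delta=0.0000 Bond=9.2456
(2,2): Delta=-0.0378 Bond=18.7071
(3,0): Delta=0.0000 Bond=9.6154
(3,1): Delta=0.0000 Bond=9.6154
(3,2): Delta=0.0000 Bond=9.6154
(3,3): Delta=-0.0823 Bond=35.3507
V0=8.3653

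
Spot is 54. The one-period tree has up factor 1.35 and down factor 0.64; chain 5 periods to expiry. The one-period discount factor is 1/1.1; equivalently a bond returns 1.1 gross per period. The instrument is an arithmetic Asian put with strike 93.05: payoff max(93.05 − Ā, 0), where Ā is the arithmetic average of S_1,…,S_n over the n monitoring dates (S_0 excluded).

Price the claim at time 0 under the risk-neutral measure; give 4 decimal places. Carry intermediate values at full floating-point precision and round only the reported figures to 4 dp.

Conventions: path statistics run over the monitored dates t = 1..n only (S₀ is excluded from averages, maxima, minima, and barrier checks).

Set p* = 0.6479 (from d < R < u); the path-dependent value is the discounted p*-expectation over all price paths.
Enumerate all 2^5 = 32 price paths (U = up ×1.35, D = down ×0.64); each path with k up-moves has probability p*^k·(1−p*)^(5−k).
DDDDD: Ā=17.1384, payoff=75.9116, prob=0.005413
UDDDD: Ā=36.1513, payoff=56.8987, prob=0.009959
DUDDD: Ā=28.4833, payoff=64.5667, prob=0.009959
UUDDD: Ā=60.0821, payoff=32.9679, prob=0.018325
DDUDD: Ā=23.5758, payoff=69.4742, prob=0.009959
UDUDD: Ā=49.7303, payoff=43.3197, prob=0.018325
DUUDD: Ā=42.0623, payoff=50.9877, prob=0.018325
UUUDD: Ā=88.7251, payoff=4.3249, prob=0.033718
DDDUD: Ā=20.4350, payoff=72.6150, prob=0.009959
UDDUD: Ā=43.1051, payoff=49.9449, prob=0.018325
DUDUD: Ā=35.4371, payoff=57.6129, prob=0.018325
UUDUD: Ā=74.7501, payoff=18.2999, prob=0.033718
DDUUD: Ā=30.5296, payoff=62.5204, prob=0.018325
UDUUD: Ā=64.3983, payoff=28.6517, prob=0.033718
DUUUD: Ā=56.7303, payoff=36.3197, prob=0.033718
UUUUD: Ā=119.6656, payoff=0.0000, prob=0.062041
DDDDU: Ā=18.4249, payoff=74.6251, prob=0.009959
UDDDU: Ā=38.8650, payoff=54.1850, prob=0.018325
DUDDU: Ā=31.1970, payoff=61.8530, prob=0.018325
UUDDU: Ā=65.8062, payoff=27.2438, prob=0.033718
DDUDU: Ā=26.2895, payoff=66.7605, prob=0.018325
UDUDU: Ā=55.4544, payoff=37.5956, prob=0.033718
DUUDU: Ā=47.7864, payoff=45.2636, prob=0.033718
UUUDU: Ā=100.7994, payoff=0.0000, prob=0.062041
DDDUU: Ā=23.1487, payoff=69.9013, prob=0.018325
UDDUU: Ā=48.8292, payoff=44.2208, prob=0.033718
DUDUU: Ā=41.1612, payoff=51.8888, prob=0.033718
UUDUU: Ā=86.8245, payoff=6.2255, prob=0.062041
DDUUU: Ā=36.2537, payoff=56.7963, prob=0.033718
UDUUU: Ā=76.4727, payoff=16.5773, prob=0.062041
DUUUU: Ā=68.8047, payoff=24.2453, prob=0.062041
UUUUU: Ā=145.1349, payoff=0.0000, prob=0.114156
Price = Σ prob·payoff / R^5 = 28.599237 / 1.610510 = 17.7579

price = 17.7579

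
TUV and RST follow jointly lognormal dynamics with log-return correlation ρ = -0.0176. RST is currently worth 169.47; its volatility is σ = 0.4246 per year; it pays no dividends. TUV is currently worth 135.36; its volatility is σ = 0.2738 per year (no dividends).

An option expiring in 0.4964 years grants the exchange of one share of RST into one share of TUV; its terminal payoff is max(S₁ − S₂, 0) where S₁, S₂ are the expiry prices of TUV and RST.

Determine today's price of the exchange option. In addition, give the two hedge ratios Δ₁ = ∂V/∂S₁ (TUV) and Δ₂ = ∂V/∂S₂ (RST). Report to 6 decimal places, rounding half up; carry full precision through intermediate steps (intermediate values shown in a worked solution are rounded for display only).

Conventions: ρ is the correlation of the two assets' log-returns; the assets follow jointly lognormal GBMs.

σ_eff = √(σ₁² + σ₂² − 2ρσ₁σ₂) = √(0.2738² + 0.4246² − 2·-0.0176·0.2738·0.4246) = 0.509258
d₁ = (ln(S₁/S₂) + (q₂ − q₁ + σ_eff²/2)T) / (σ_eff√T) = (ln(135.36/169.47) + (0.0 − 0.0 + 0.129672)·0.4964) / 0.358801 = -0.446958
d₂ = d₁ − σ_eff√T = -0.446958 − 0.358801 = -0.805759
N(d₁) = 0.327453,  N(d₂) = 0.210191
V = S₁·e^{−q₁T}·N(d₁) − S₂·e^{−q₂T}·N(d₂) = 44.324016 − 35.621067 = 8.702950
Key observation: the rate r is irrelevant here: denominating values in RST turns the exchange into a ratio option on S₁/S₂, and discounting at r drops out.
Δ₁ = e^{−q₁T}·N(d₁) = 0.327453;  Δ₂ = −e^{−q₂T}·N(d₂) = -0.210191

exchange price = 8.702950
Δ1 = 0.327453
Δ2 = -0.210191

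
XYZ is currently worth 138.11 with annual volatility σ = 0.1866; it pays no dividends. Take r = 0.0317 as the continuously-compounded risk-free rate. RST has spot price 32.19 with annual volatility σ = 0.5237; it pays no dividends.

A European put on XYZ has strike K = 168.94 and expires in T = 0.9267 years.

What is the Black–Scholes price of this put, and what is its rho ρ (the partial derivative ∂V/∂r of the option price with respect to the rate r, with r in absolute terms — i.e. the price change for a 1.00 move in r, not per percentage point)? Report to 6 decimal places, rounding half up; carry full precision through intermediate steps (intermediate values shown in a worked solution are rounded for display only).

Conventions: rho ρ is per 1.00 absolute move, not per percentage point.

σ√T = 0.1866·√0.9267 = 0.179631
d₁ = (ln(S/K) + (r+σ²/2)T) / (σ√T) = (ln(138.11/168.94) + (0.0317+0.1866²/2)·0.9267) / 0.179631 = (-0.201493 + 0.045510) / 0.179631 = -0.868353
d₂ = d₁ − σ√T = -0.868353 − 0.179631 = -1.047984
e^{−rT} = 0.971051
N(−d₁) = 0.807399,  N(−d₂) = 0.852677
Put price V = K·e^{−rT}·N(−d₂) − S·N(−d₁) = 139.881105 − 111.509942 = 28.371162
ρ = −K·T·e^{−rT}·N(−d₂) = -129.627820

price = 28.371162
ρ = -129.627820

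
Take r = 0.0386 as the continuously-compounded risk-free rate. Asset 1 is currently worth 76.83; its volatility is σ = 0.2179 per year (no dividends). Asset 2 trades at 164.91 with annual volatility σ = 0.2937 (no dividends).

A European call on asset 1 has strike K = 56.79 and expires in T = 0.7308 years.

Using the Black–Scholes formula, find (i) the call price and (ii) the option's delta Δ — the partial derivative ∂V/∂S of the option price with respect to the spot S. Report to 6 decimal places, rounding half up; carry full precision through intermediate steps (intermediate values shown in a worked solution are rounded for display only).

price = 21.803867
Δ = 0.969055

σ√T = 0.2179·√0.7308 = 0.186276
d₁ = (ln(S/K) + (r+σ²/2)T) / (σ√T) = (ln(76.83/56.79) + (0.0386+0.2179²/2)·0.7308) / 0.186276 = (0.302235 + 0.045558) / 0.186276 = 1.867087
d₂ = d₁ − σ√T = 1.867087 − 0.186276 = 1.680811
e^{−rT} = 0.972185
N(d₁) = 0.969055,  N(d₂) = 0.953600
Call price V = S·N(d₁) − K·e^{−rT}·N(d₂) = 74.452517 − 52.648650 = 21.803867
Δ = N(d₁) = 0.969055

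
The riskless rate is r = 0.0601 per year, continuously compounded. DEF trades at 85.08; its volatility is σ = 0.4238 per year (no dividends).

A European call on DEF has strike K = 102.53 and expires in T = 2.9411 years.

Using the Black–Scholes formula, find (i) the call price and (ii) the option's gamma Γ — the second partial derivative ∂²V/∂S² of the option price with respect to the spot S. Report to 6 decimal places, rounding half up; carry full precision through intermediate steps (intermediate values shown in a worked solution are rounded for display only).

σ√T = 0.4238·√2.9411 = 0.726802
d₁ = (ln(S/K) + (r+σ²/2)T) / (σ√T) = (ln(85.08/102.53) + (0.0601+0.4238²/2)·2.9411) / 0.726802 = (-0.186563 + 0.440880) / 0.726802 = 0.349912
d₂ = d₁ − σ√T = 0.349912 − 0.726802 = -0.376889
e^{−rT} = 0.837981
N(d₁) = 0.636798,  N(d₂) = 0.353128
Call price V = S·N(d₁) − K·e^{−rT}·N(d₂) = 54.178757 − 30.340112 = 23.838644
φ(d₁) = (1/√(2π))·e^{−d₁²/2} = 0.375252
Γ = φ(d₁) / (S·σ·√T) = 0.006068

price = 23.838644
Γ = 0.006068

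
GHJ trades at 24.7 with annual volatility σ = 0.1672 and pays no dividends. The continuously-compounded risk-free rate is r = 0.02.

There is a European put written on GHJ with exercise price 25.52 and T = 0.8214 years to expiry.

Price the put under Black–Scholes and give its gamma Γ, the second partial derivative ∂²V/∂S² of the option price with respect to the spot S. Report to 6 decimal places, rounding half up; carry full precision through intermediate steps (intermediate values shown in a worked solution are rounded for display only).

σ√T = 0.1672·√0.8214 = 0.151535
d₁ = (ln(S/K) + (r+σ²/2)T) / (σ√T) = (ln(24.7/25.52) + (0.02+0.1672²/2)·0.8214) / 0.151535 = (-0.032659 + 0.027909) / 0.151535 = -0.031344
d₂ = d₁ − σ√T = -0.031344 − 0.151535 = -0.182879
e^{−rT} = 0.983706
N(−d₁) = 0.512502,  N(−d₂) = 0.572554
Put price V = K·e^{−rT}·N(−d₂) − S·N(−d₁) = 14.373492 − 12.658811 = 1.714681
φ(d₁) = (1/√(2π))·e^{−d₁²/2} = 0.398746
Γ = φ(d₁) / (S·σ·√T) = 0.106533

price = 1.714681
Γ = 0.106533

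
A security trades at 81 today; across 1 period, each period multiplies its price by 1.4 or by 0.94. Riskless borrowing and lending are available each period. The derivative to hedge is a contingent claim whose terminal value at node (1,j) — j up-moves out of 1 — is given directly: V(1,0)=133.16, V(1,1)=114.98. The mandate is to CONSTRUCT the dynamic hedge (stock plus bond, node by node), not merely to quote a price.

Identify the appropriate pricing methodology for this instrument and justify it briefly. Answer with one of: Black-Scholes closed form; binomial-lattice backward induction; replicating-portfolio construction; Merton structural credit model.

framework: replicating-portfolio construction

Key observation: since the answer must list Δ and B at each node of the 1.4/0.94 lattice on 81, the replicating-portfolio method — solving the two-state system at every node — is the one that applies.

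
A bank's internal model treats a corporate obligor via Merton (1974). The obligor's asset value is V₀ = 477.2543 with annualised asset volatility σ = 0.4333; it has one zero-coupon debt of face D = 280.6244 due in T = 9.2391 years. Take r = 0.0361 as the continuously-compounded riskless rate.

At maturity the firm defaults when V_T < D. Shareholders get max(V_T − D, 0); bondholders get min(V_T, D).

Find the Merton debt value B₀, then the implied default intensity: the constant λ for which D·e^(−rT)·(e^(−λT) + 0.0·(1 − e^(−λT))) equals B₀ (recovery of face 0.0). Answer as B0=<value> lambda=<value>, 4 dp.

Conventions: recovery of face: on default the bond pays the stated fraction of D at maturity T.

With assets at 477.2543 and a single debt payment of 280.6244 at 9.2391 years:
d₁ = [ln(V₀/D) + (r + σ²/2)T] / (σ√T)
   = [ln(477.2543/280.6244) + (0.0361 + 0.5·0.4333²)·9.2391] / (0.4333·√9.2391)
   = [0.531032 + 1.200847] / 1.317054 = 1.314965
d₂ = d₁ − σ√T = 1.314965 − 1.317054 = -0.002089
N(d₁) = 0.905739,  N(d₂) = 0.499167,  e^(−rT) = 0.716389
E₀ = V₀·N(d₁) − D·e^(−rT)·N(d₂)
   = 477.2543·0.905739 − 280.6244·0.716389·0.499167 = 331.917277
B₀ = V₀ − E₀ = 477.2543 − 331.917277 = 145.337023
e^(−λT) = (B₀·e^(rT)/D − 0)/(1 − 0) = (145.3370·1.395889/280.6244 − 0)/1 = 0.72293900
λ = −ln(0.72293900)/9.2391 = 0.035115

B0=145.3370 lambda=0.0351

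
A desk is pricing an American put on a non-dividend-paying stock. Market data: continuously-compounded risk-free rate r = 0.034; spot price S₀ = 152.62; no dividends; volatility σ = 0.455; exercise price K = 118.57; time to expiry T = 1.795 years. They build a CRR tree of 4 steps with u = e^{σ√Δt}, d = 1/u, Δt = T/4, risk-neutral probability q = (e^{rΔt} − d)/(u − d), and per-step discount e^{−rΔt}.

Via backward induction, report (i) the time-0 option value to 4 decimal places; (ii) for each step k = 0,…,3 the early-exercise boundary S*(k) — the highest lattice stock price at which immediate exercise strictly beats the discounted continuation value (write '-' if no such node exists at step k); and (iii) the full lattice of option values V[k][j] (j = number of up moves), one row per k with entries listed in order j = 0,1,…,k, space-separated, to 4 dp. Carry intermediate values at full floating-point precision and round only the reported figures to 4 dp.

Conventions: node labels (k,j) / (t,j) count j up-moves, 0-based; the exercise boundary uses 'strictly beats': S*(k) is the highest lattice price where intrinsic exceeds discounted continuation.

price = 16.7063
boundary = - - - 61.1637
tree:
16.7063
26.1628 5.6838
39.6855 10.4781 0.0000
57.4063 19.3166 0.0000 0.0000
73.4757 35.6105 0.0000 0.0000 0.0000

Δt=0.44875, u=1.35635, d=0.73727, q=0.44922, disc=e^(-rΔt)=0.98486
k=4 terminal: V=max(K-S,0) → 73.4757 35.6105 0.0000 0.0000 0.0000
k=3: j=0 S=61.1637 intr=57.4063 cont=55.6109 V=57.4063[EX]; j=1 S=112.5224 intr=6.0476 cont=19.3166 V=19.3166[hold]; j=2 S=207.0065 intr=0.0000 cont=0.0000 V=0.0000[hold]; j=3 S=380.8282 intr=0.0000 cont=0.0000 V=0.0000[hold]  S*(3)=61.1637
k=2: j=0 S=82.9595 intr=35.6105 cont=39.6855 V=39.6855[hold]; j=1 S=152.6200 intr=0.0000 cont=10.4781 V=10.4781[hold]; j=2 S=280.7738 intr=0.0000 cont=0.0000 V=0.0000[hold]  S*(2)=-
k=1: j=0 S=112.5224 intr=6.0476 cont=26.1628 V=26.1628[hold]; j=1 S=207.0065 intr=0.0000 cont=5.6838 V=5.6838[hold]  S*(1)=-
k=0: j=0 S=152.6200 intr=0.0000 cont=16.7063 V=16.7063[hold]  S*(0)=-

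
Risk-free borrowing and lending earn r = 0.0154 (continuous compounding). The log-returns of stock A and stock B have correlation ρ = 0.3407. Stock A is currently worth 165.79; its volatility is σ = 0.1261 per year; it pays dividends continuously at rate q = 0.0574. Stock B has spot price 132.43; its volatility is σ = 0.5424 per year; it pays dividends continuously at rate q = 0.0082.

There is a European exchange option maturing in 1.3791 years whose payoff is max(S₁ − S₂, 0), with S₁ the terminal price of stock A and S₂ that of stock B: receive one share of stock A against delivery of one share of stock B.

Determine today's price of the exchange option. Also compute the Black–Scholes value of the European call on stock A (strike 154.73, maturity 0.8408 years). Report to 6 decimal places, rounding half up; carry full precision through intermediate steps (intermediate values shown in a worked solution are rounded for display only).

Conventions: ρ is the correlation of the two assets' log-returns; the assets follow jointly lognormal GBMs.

σ_eff = √(σ₁² + σ₂² − 2ρσ₁σ₂) = √(0.1261² + 0.5424² − 2·0.3407·0.1261·0.5424) = 0.513316
d₁ = (ln(S₁/S₂) + (q₂ − q₁ + σ_eff²/2)T) / (σ_eff√T) = (ln(165.79/132.43) + (0.0082 − 0.0574 + 0.131747)·1.3791) / 0.602813 = 0.561547
d₂ = d₁ − σ_eff√T = 0.561547 − 0.602813 = -0.041266
N(d₁) = 0.712788,  N(d₂) = 0.483542
V = S₁·e^{−q₁T}·N(d₁) − S₂·e^{−q₂T}·N(d₂) = 109.179117 − 63.315362 = 45.863756
[vanilla: stock A call K=154.73]
σ√T = 0.1261·√0.8408 = 0.115628
d₁ = (ln(S/K) + (r−q+σ²/2)T) / (σ√T) = (ln(165.79/154.73) + (0.0154−0.0574+0.1261²/2)·0.8408) / 0.115628 = (0.069040 − 0.028629) / 0.115628 = 0.349497
d₂ = d₁ − σ√T = 0.349497 − 0.115628 = 0.233870
e^{−rT} = 0.987135
e^{−qT} = 0.952884
N(d₁) = 0.636642,  N(d₂) = 0.592457
price = S·e^{−qT}·N(d₁) − K·e^{−rT}·N(d₂) = 100.575858 − 90.491533 = 10.084325

exchange price = 45.863756
price(stock A call K=154.73) = 10.084325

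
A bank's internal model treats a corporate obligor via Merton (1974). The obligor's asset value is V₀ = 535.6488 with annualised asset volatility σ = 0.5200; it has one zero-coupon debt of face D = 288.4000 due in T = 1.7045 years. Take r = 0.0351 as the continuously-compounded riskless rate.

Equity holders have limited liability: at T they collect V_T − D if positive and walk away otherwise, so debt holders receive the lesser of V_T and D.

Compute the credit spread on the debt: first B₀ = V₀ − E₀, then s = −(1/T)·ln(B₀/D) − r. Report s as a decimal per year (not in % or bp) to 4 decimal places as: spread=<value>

Equity is a call on the firm's assets struck at D = 288.4000:
d₁ = [ln(V₀/D) + (r + σ²/2)T] / (σ√T)
   = [ln(535.6488/288.4000) + (0.0351 + 0.5·0.5200²)·1.7045] / (0.5200·√1.7045)
   = [0.619130 + 0.290276] / 0.678894 = 1.339542
d₂ = d₁ − σ√T = 1.339542 − 0.678894 = 0.660648
N(d₁) = 0.909803,  N(d₂) = 0.745581,  e^(−rT) = 0.941927
E₀ = V₀·N(d₁) − D·e^(−rT)·N(d₂)
   = 535.6488·0.909803 − 288.4000·0.941927·0.745581 = 284.796511
B₀ = V₀ − E₀ = 535.6488 − 284.796511 = 250.852289
spread = −(1/T)·ln(B₀/D) − r = −(1/1.7045)·ln(250.852289/288.4000) − 0.0351 = 0.04673287

spread=0.0467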